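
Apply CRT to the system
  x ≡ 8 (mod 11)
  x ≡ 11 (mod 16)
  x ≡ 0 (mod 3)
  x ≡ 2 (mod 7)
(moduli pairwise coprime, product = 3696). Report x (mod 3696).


Product of moduli M = 11 · 16 · 3 · 7 = 3696.
Merge one congruence at a time:
  Start: x ≡ 8 (mod 11).
  Combine with x ≡ 11 (mod 16); new modulus lcm = 176.
    Write x = 8 + 11·t and substitute into x ≡ 11 (mod 16): 11·t ≡ 11 − 8 = 3 (mod 16).
    The inverse of 11 mod 16 is 3 (since 11·3 = 33 = 2·16 + 1), so t ≡ 3·3 = 9 ≡ 9 (mod 16).
    Then x = 8 + 11·9 = 107, valid modulo lcm(11, 16) = 176: x ≡ 107 (mod 176).
  Combine with x ≡ 0 (mod 3); new modulus lcm = 528.
    Write x = 107 + 176·t and substitute into x ≡ 0 (mod 3): 176·t ≡ 0 − 107 = -107 (mod 3).
    Reduce coefficients mod 3: 2·t ≡ 1 (mod 3).
    The inverse of 2 mod 3 is 2 (since 2·2 = 4 = 1·3 + 1), so t ≡ 2·1 = 2 ≡ 2 (mod 3).
    Then x = 107 + 176·2 = 459, valid modulo lcm(176, 3) = 528: x ≡ 459 (mod 528).
  Combine with x ≡ 2 (mod 7); new modulus lcm = 3696.
    Write x = 459 + 528·t and substitute into x ≡ 2 (mod 7): 528·t ≡ 2 − 459 = -457 (mod 7).
    Reduce coefficients mod 7: 3·t ≡ 5 (mod 7).
    The inverse of 3 mod 7 is 5 (since 3·5 = 15 = 2·7 + 1), so t ≡ 5·5 = 25 ≡ 4 (mod 7).
    Then x = 459 + 528·4 = 2571, valid modulo lcm(528, 7) = 3696: x ≡ 2571 (mod 3696).
Verify against each original: 2571 mod 11 = 8, 2571 mod 16 = 11, 2571 mod 3 = 0, 2571 mod 7 = 2.

x ≡ 2571 (mod 3696).


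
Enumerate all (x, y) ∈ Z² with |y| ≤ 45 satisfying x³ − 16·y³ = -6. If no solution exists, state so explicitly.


The equation is x³ - 16y³ = -6. For fixed y, x³ = 16·y³ − 6, so a solution requires the RHS to be a perfect cube.
Strategy: iterate y from -45 to 45, compute RHS = 16·y³ − 6, and check whether it is a (positive or negative) perfect cube.
Check small values of y:
  y = 0: RHS = -6 is not a perfect cube.
  y = 1: RHS = 10 is not a perfect cube.
  y = -1: RHS = -22 is not a perfect cube.
  y = 2: RHS = 122 is not a perfect cube.
  y = -2: RHS = -134 is not a perfect cube.
  y = 3: RHS = 426 is not a perfect cube.
  y = -3: RHS = -438 is not a perfect cube.
Continuing the search up to |y| = 45 finds no solutions either.
No (x, y) in the scanned range satisfies the equation.

No integer solutions with |y| ≤ 45.


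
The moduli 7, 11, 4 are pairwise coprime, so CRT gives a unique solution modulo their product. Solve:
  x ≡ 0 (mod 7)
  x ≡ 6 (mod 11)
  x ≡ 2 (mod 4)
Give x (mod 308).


Moduli 7, 11, 4 are pairwise coprime; by CRT there is a unique solution modulo M = 7 · 11 · 4 = 308.
Solve pairwise, accumulating the modulus:
  Start with x ≡ 0 (mod 7).
  Combine with x ≡ 6 (mod 11): since gcd(7, 11) = 1, we get a unique residue mod 77.
    Write x = 0 + 7·t and substitute into x ≡ 6 (mod 11): 7·t ≡ 6 − 0 = 6 (mod 11).
    The inverse of 7 mod 11 is 8 (since 7·8 = 56 = 5·11 + 1), so t ≡ 8·6 = 48 ≡ 4 (mod 11).
    Then x = 0 + 7·4 = 28, valid modulo lcm(7, 11) = 77: x ≡ 28 (mod 77).
  Combine with x ≡ 2 (mod 4): since gcd(77, 4) = 1, we get a unique residue mod 308.
    Write x = 28 + 77·t and substitute into x ≡ 2 (mod 4): 77·t ≡ 2 − 28 = -26 (mod 4).
    Reduce coefficients mod 4: 1·t ≡ 2 (mod 4).
    So t ≡ 2 (mod 4).
    Then x = 28 + 77·2 = 182, valid modulo lcm(77, 4) = 308: x ≡ 182 (mod 308).
Verify: 182 mod 7 = 0 ✓, 182 mod 11 = 6 ✓, 182 mod 4 = 2 ✓.

x ≡ 182 (mod 308).


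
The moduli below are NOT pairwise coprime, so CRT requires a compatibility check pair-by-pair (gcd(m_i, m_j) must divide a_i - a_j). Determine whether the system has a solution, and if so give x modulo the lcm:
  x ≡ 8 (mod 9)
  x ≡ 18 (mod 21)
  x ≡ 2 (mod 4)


Moduli 9, 21, 4 are not pairwise coprime, so CRT works modulo lcm(m_i) when all pairwise compatibility conditions hold.
Pairwise compatibility: gcd(m_i, m_j) must divide a_i - a_j for every pair.
Merge one congruence at a time:
  Start: x ≡ 8 (mod 9).
  Combine with x ≡ 18 (mod 21): gcd(9, 21) = 3, and 18 - 8 = 10 is NOT divisible by 3.
    ⇒ system is inconsistent (no integer solution).

No solution (the system is inconsistent).


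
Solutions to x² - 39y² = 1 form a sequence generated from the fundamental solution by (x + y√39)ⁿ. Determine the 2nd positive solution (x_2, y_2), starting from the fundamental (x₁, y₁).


Step 1: Find the fundamental solution (x₁, y₁) of x² - 39y² = 1.
  Expand √39 as a continued fraction. a₀ = ⌊√39⌋ = 6; iterate m_{k+1} = d_k·a_k − m_k, d_{k+1} = (39 − m_{k+1}²)/d_k, a_{k+1} = ⌊(a₀ + m_{k+1})/d_{k+1}⌋ (starting m₀ = 0, d₀ = 1), with convergents p_k = a_k·p_{k-1} + p_{k-2}, q_k = a_k·q_{k-1} + q_{k-2} (p₋₁ = 1, q₋₁ = 0):
  k = 0: a₀ = 6; p₀/q₀ = 6/1; p₀² − 39·q₀² = 36 − 39 = -3.
  k = 1: m = 6, d = 3, a = ⌊(6 + 6)/3⌋ = 4; p/q = (4·6 + 1)/(4·1 + 0) = 25/4; p² − 39·q² = 625 − 624 = 1.
  The first convergent with p² − 39·q² = 1 gives the fundamental solution (x₁, y₁) = (25, 4).
Step 2: Apply the recurrence (x_{n+1}, y_{n+1}) = (x₁x_n + 39y₁y_n, x₁y_n + y₁x_n) repeatedly.
  From (x_1, y_1) = (25, 4): x_2 = 25·25 + 39·4·4 = 1249; y_2 = 25·4 + 4·25 = 200.
Step 3: Verify x_2² - 39·y_2² = 1560001 - 1560000 = 1 (should be 1). ✓

(x_1, y_1) = (25, 4); (x_2, y_2) = (1249, 200).


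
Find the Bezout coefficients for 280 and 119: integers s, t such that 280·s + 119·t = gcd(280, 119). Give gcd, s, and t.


Euclidean algorithm on (280, 119) — divide until remainder is 0:
  280 = 2 · 119 + 42
  119 = 2 · 42 + 35
  42 = 1 · 35 + 7
  35 = 5 · 7 + 0
gcd(280, 119) = 7.
Track Bezout coefficients alongside the remainders: start with r₀ = 280 = a·1 + b·0 (s = 1, t = 0) and r₁ = 119 = a·0 + b·1 (s = 0, t = 1); each new remainder r_{k+1} = r_{k-1} − q_k·r_k inherits s_{k+1} = s_{k-1} − q_k·s_k, t_{k+1} = t_{k-1} − q_k·t_k, so r_k = a·s_k + b·t_k at every step:
  q = 2: r = 42, s = 1 − 2·0 = 1, t = 0 − 2·1 = -2  (check: 280·1 + 119·(-2) = 42)
  q = 2: r = 35, s = 0 − 2·1 = -2, t = 1 − 2·(-2) = 5  (check: 280·(-2) + 119·5 = 35)
  q = 1: r = 7, s = 1 − 1·(-2) = 3, t = -2 − 1·5 = -7  (check: 280·3 + 119·(-7) = 7)
The row with r = 7 (the gcd) gives the Bezout coefficients s = 3, t = -7.
Result: 280 · (3) + 119 · (-7) = 7.

gcd(280, 119) = 7; s = 3, t = -7 (check: 280·3 + 119·(-7) = 7).


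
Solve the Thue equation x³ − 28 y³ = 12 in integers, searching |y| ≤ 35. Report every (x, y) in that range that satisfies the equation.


The equation is x³ - 28y³ = 12. For fixed y, x³ = 28·y³ + 12, so a solution requires the RHS to be a perfect cube.
Strategy: iterate y from -35 to 35, compute RHS = 28·y³ + 12, and check whether it is a (positive or negative) perfect cube.
Check small values of y:
  y = 0: RHS = 12 is not a perfect cube.
  y = 1: RHS = 40 is not a perfect cube.
  y = -1: RHS = -16 is not a perfect cube.
  y = 2: RHS = 236 is not a perfect cube.
  y = -2: RHS = -212 is not a perfect cube.
  y = 3: RHS = 768 is not a perfect cube.
  y = -3: RHS = -744 is not a perfect cube.
Continuing the search up to |y| = 35 finds no solutions either.
No (x, y) in the scanned range satisfies the equation.

No integer solutions with |y| ≤ 35.


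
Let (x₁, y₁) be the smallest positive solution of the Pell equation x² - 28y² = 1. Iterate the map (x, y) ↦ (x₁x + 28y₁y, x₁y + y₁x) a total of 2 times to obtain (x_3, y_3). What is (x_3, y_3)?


Step 1: Find the fundamental solution (x₁, y₁) of x² - 28y² = 1.
  Expand √28 as a continued fraction. a₀ = ⌊√28⌋ = 5; iterate m_{k+1} = d_k·a_k − m_k, d_{k+1} = (28 − m_{k+1}²)/d_k, a_{k+1} = ⌊(a₀ + m_{k+1})/d_{k+1}⌋ (starting m₀ = 0, d₀ = 1), with convergents p_k = a_k·p_{k-1} + p_{k-2}, q_k = a_k·q_{k-1} + q_{k-2} (p₋₁ = 1, q₋₁ = 0):
  k = 0: a₀ = 5; p₀/q₀ = 5/1; p₀² − 28·q₀² = 25 − 28 = -3.
  k = 1: m = 5, d = 3, a = ⌊(5 + 5)/3⌋ = 3; p/q = (3·5 + 1)/(3·1 + 0) = 16/3; p² − 28·q² = 256 − 252 = 4.
  k = 2: m = 4, d = 4, a = ⌊(5 + 4)/4⌋ = 2; p/q = (2·16 + 5)/(2·3 + 1) = 37/7; p² − 28·q² = 1369 − 1372 = -3.
  k = 3: m = 4, d = 3, a = ⌊(5 + 4)/3⌋ = 3; p/q = (3·37 + 16)/(3·7 + 3) = 127/24; p² − 28·q² = 16129 − 16128 = 1.
  The first convergent with p² − 28·q² = 1 gives the fundamental solution (x₁, y₁) = (127, 24).
Step 2: Apply the recurrence (x_{n+1}, y_{n+1}) = (x₁x_n + 28y₁y_n, x₁y_n + y₁x_n) repeatedly.
  From (x_1, y_1) = (127, 24): x_2 = 127·127 + 28·24·24 = 32257; y_2 = 127·24 + 24·127 = 6096.
  From (x_2, y_2) = (32257, 6096): x_3 = 127·32257 + 28·24·6096 = 8193151; y_3 = 127·6096 + 24·32257 = 1548360.
Step 3: Verify x_3² - 28·y_3² = 67127723308801 - 67127723308800 = 1 (should be 1). ✓

(x_1, y_1) = (127, 24); (x_3, y_3) = (8193151, 1548360).


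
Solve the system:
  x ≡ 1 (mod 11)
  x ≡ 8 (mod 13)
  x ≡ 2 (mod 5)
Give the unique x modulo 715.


Moduli 11, 13, 5 are pairwise coprime; by CRT there is a unique solution modulo M = 11 · 13 · 5 = 715.
Solve pairwise, accumulating the modulus:
  Start with x ≡ 1 (mod 11).
  Combine with x ≡ 8 (mod 13): since gcd(11, 13) = 1, we get a unique residue mod 143.
    Write x = 1 + 11·t and substitute into x ≡ 8 (mod 13): 11·t ≡ 8 − 1 = 7 (mod 13).
    The inverse of 11 mod 13 is 6 (since 11·6 = 66 = 5·13 + 1), so t ≡ 6·7 = 42 ≡ 3 (mod 13).
    Then x = 1 + 11·3 = 34, valid modulo lcm(11, 13) = 143: x ≡ 34 (mod 143).
  Combine with x ≡ 2 (mod 5): since gcd(143, 5) = 1, we get a unique residue mod 715.
    Write x = 34 + 143·t and substitute into x ≡ 2 (mod 5): 143·t ≡ 2 − 34 = -32 (mod 5).
    Reduce coefficients mod 5: 3·t ≡ 3 (mod 5).
    The inverse of 3 mod 5 is 2 (since 3·2 = 6 = 1·5 + 1), so t ≡ 2·3 = 6 ≡ 1 (mod 5).
    Then x = 34 + 143·1 = 177, valid modulo lcm(143, 5) = 715: x ≡ 177 (mod 715).
Verify: 177 mod 11 = 1 ✓, 177 mod 13 = 8 ✓, 177 mod 5 = 2 ✓.

x ≡ 177 (mod 715).


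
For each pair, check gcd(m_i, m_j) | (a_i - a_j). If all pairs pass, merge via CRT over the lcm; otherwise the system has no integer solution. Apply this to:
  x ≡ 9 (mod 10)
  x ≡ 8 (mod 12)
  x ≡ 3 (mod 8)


Moduli 10, 12, 8 are not pairwise coprime, so CRT works modulo lcm(m_i) when all pairwise compatibility conditions hold.
Pairwise compatibility: gcd(m_i, m_j) must divide a_i - a_j for every pair.
Merge one congruence at a time:
  Start: x ≡ 9 (mod 10).
  Combine with x ≡ 8 (mod 12): gcd(10, 12) = 2, and 8 - 9 = -1 is NOT divisible by 2.
    ⇒ system is inconsistent (no integer solution).

No solution (the system is inconsistent).


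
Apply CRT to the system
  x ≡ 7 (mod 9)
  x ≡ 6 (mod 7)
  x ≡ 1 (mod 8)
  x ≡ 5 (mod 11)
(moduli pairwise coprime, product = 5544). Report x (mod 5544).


Product of moduli M = 9 · 7 · 8 · 11 = 5544.
Merge one congruence at a time:
  Start: x ≡ 7 (mod 9).
  Combine with x ≡ 6 (mod 7); new modulus lcm = 63.
    Write x = 7 + 9·t and substitute into x ≡ 6 (mod 7): 9·t ≡ 6 − 7 = -1 (mod 7).
    Reduce coefficients mod 7: 2·t ≡ 6 (mod 7).
    The inverse of 2 mod 7 is 4 (since 2·4 = 8 = 1·7 + 1), so t ≡ 4·6 = 24 ≡ 3 (mod 7).
    Then x = 7 + 9·3 = 34, valid modulo lcm(9, 7) = 63: x ≡ 34 (mod 63).
  Combine with x ≡ 1 (mod 8); new modulus lcm = 504.
    Write x = 34 + 63·t and substitute into x ≡ 1 (mod 8): 63·t ≡ 1 − 34 = -33 (mod 8).
    Reduce coefficients mod 8: 7·t ≡ 7 (mod 8).
    The inverse of 7 mod 8 is 7 (since 7·7 = 49 = 6·8 + 1), so t ≡ 7·7 = 49 ≡ 1 (mod 8).
    Then x = 34 + 63·1 = 97, valid modulo lcm(63, 8) = 504: x ≡ 97 (mod 504).
  Combine with x ≡ 5 (mod 11); new modulus lcm = 5544.
    Write x = 97 + 504·t and substitute into x ≡ 5 (mod 11): 504·t ≡ 5 − 97 = -92 (mod 11).
    Reduce coefficients mod 11: 9·t ≡ 7 (mod 11).
    The inverse of 9 mod 11 is 5 (since 9·5 = 45 = 4·11 + 1), so t ≡ 5·7 = 35 ≡ 2 (mod 11).
    Then x = 97 + 504·2 = 1105, valid modulo lcm(504, 11) = 5544: x ≡ 1105 (mod 5544).
Verify against each original: 1105 mod 9 = 7, 1105 mod 7 = 6, 1105 mod 8 = 1, 1105 mod 11 = 5.

x ≡ 1105 (mod 5544).


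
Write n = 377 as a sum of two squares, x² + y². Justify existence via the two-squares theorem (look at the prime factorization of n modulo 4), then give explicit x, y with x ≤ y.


Step 1: Factor n = 377 = 13 · 29.
Step 2: Check the mod-4 condition on each prime factor: 13 ≡ 1 (mod 4), exponent 1; 29 ≡ 1 (mod 4), exponent 1.
All primes ≡ 3 (mod 4) appear to even exponent (or don't appear), so by the two-squares theorem n IS expressible as a sum of two squares.
Step 3: Build a representation. Here n = 13 · 29 is a product of primes ≡ 1 (mod 4). Each prime p ≡ 1 (mod 4) is itself a sum of two squares; find a² by testing p − a² for a perfect square:
  13: 13 − 1² = 12, 13 − 2² = 9 = 3² ⇒ 13 = 2² + 3².
  29: 29 − 1² = 28, 29 − 2² = 25 = 5² ⇒ 29 = 2² + 5².
  Combine using the Brahmagupta–Fibonacci identity (a² + b²)(c² + d²) = (ac − bd)² + (ad + bc)² = (ac + bd)² + (ad − bc)²:
  13 · 29 = 377: from (2² + 3²)(2² + 5²), take (2·2 − 3·5, 2·5 + 3·2) = (4 − 15, 10 + 6) = (-11, 16); dropping signs (only squares matter) gives (11, 16); check 11² + 16² = 121 + 256 = 377 ✓.
Step 4: Order so x ≤ y and verify: 11² + 16² = 121 + 256 = 377 = n. ✓

n = 377 = 11² + 16² (one valid representation with x ≤ y).


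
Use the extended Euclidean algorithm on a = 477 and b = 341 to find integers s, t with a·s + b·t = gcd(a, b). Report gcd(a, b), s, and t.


Euclidean algorithm on (477, 341) — divide until remainder is 0:
  477 = 1 · 341 + 136
  341 = 2 · 136 + 69
  136 = 1 · 69 + 67
  69 = 1 · 67 + 2
  67 = 33 · 2 + 1
  2 = 2 · 1 + 0
gcd(477, 341) = 1.
Track Bezout coefficients alongside the remainders: start with r₀ = 477 = a·1 + b·0 (s = 1, t = 0) and r₁ = 341 = a·0 + b·1 (s = 0, t = 1); each new remainder r_{k+1} = r_{k-1} − q_k·r_k inherits s_{k+1} = s_{k-1} − q_k·s_k, t_{k+1} = t_{k-1} − q_k·t_k, so r_k = a·s_k + b·t_k at every step:
  q = 1: r = 136, s = 1 − 1·0 = 1, t = 0 − 1·1 = -1  (check: 477·1 + 341·(-1) = 136)
  q = 2: r = 69, s = 0 − 2·1 = -2, t = 1 − 2·(-1) = 3  (check: 477·(-2) + 341·3 = 69)
  q = 1: r = 67, s = 1 − 1·(-2) = 3, t = -1 − 1·3 = -4  (check: 477·3 + 341·(-4) = 67)
  q = 1: r = 2, s = -2 − 1·3 = -5, t = 3 − 1·(-4) = 7  (check: 477·(-5) + 341·7 = 2)
  q = 33: r = 1, s = 3 − 33·(-5) = 168, t = -4 − 33·7 = -235  (check: 477·168 + 341·(-235) = 1)
The row with r = 1 (the gcd) gives the Bezout coefficients s = 168, t = -235.
Result: 477 · (168) + 341 · (-235) = 1.

gcd(477, 341) = 1; s = 168, t = -235 (check: 477·168 + 341·(-235) = 1).


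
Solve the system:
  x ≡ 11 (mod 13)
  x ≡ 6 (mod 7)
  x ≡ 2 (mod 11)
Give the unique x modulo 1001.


Moduli 13, 7, 11 are pairwise coprime; by CRT there is a unique solution modulo M = 13 · 7 · 11 = 1001.
Solve pairwise, accumulating the modulus:
  Start with x ≡ 11 (mod 13).
  Combine with x ≡ 6 (mod 7): since gcd(13, 7) = 1, we get a unique residue mod 91.
    Write x = 11 + 13·t and substitute into x ≡ 6 (mod 7): 13·t ≡ 6 − 11 = -5 (mod 7).
    Reduce coefficients mod 7: 6·t ≡ 2 (mod 7).
    The inverse of 6 mod 7 is 6 (since 6·6 = 36 = 5·7 + 1), so t ≡ 6·2 = 12 ≡ 5 (mod 7).
    Then x = 11 + 13·5 = 76, valid modulo lcm(13, 7) = 91: x ≡ 76 (mod 91).
  Combine with x ≡ 2 (mod 11): since gcd(91, 11) = 1, we get a unique residue mod 1001.
    Write x = 76 + 91·t and substitute into x ≡ 2 (mod 11): 91·t ≡ 2 − 76 = -74 (mod 11).
    Reduce coefficients mod 11: 3·t ≡ 3 (mod 11).
    The inverse of 3 mod 11 is 4 (since 3·4 = 12 = 1·11 + 1), so t ≡ 4·3 = 12 ≡ 1 (mod 11).
    Then x = 76 + 91·1 = 167, valid modulo lcm(91, 11) = 1001: x ≡ 167 (mod 1001).
Verify: 167 mod 13 = 11 ✓, 167 mod 7 = 6 ✓, 167 mod 11 = 2 ✓.

x ≡ 167 (mod 1001).


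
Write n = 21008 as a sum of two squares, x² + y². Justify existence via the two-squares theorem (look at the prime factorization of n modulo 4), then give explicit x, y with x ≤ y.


Step 1: Factor n = 21008 = 2^4 · 13 · 101.
Step 2: Check the mod-4 condition on each prime factor: 2 = 2 (special); 13 ≡ 1 (mod 4), exponent 1; 101 ≡ 1 (mod 4), exponent 1.
All primes ≡ 3 (mod 4) appear to even exponent (or don't appear), so by the two-squares theorem n IS expressible as a sum of two squares.
Step 3: Build a representation. Group n = k² · m with k = 4 and m = 13 · 101 = 1313 (a product of primes ≡ 1 (mod 4)); a representation of m scales to one of n via (k·x)² + (k·y)² = k²(x² + y²). Each prime p ≡ 1 (mod 4) is itself a sum of two squares; find a² by testing p − a² for a perfect square:
  13: 13 − 1² = 12, 13 − 2² = 9 = 3² ⇒ 13 = 2² + 3².
  101: 101 − 1² = 100 = 10² ⇒ 101 = 1² + 10².
  Combine using the Brahmagupta–Fibonacci identity (a² + b²)(c² + d²) = (ac − bd)² + (ad + bc)² = (ac + bd)² + (ad − bc)²:
  13 · 101 = 1313: from (2² + 3²)(1² + 10²), take (2·1 − 3·10, 2·10 + 3·1) = (2 − 30, 20 + 3) = (-28, 23); dropping signs (only squares matter) gives (28, 23); check 28² + 23² = 784 + 529 = 1313 ✓.
  Scale by k = 4: (4·28, 4·23) = (112, 92).
Step 4: Order so x ≤ y and verify: 92² + 112² = 8464 + 12544 = 21008 = n. ✓

n = 21008 = 92² + 112² (one valid representation with x ≤ y).


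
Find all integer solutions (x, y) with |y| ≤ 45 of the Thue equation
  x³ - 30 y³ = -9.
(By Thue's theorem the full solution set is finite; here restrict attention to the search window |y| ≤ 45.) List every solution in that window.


The equation is x³ - 30y³ = -9. For fixed y, x³ = 30·y³ − 9, so a solution requires the RHS to be a perfect cube.
Strategy: iterate y from -45 to 45, compute RHS = 30·y³ − 9, and check whether it is a (positive or negative) perfect cube.
Check small values of y:
  y = 0: RHS = -9 is not a perfect cube.
  y = 1: RHS = 21 is not a perfect cube.
  y = -1: RHS = -39 is not a perfect cube.
  y = 2: RHS = 231 is not a perfect cube.
  y = -2: RHS = -249 is not a perfect cube.
  y = 3: RHS = 801 is not a perfect cube.
  y = -3: RHS = -819 is not a perfect cube.
Continuing the search up to |y| = 45 finds no solutions either.
No (x, y) in the scanned range satisfies the equation.

No integer solutions with |y| ≤ 45.


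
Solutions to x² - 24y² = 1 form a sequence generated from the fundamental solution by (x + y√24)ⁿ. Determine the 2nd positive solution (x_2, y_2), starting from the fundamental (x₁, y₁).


Step 1: Find the fundamental solution (x₁, y₁) of x² - 24y² = 1.
  Expand √24 as a continued fraction. a₀ = ⌊√24⌋ = 4; iterate m_{k+1} = d_k·a_k − m_k, d_{k+1} = (24 − m_{k+1}²)/d_k, a_{k+1} = ⌊(a₀ + m_{k+1})/d_{k+1}⌋ (starting m₀ = 0, d₀ = 1), with convergents p_k = a_k·p_{k-1} + p_{k-2}, q_k = a_k·q_{k-1} + q_{k-2} (p₋₁ = 1, q₋₁ = 0):
  k = 0: a₀ = 4; p₀/q₀ = 4/1; p₀² − 24·q₀² = 16 − 24 = -8.
  k = 1: m = 4, d = 8, a = ⌊(4 + 4)/8⌋ = 1; p/q = (1·4 + 1)/(1·1 + 0) = 5/1; p² − 24·q² = 25 − 24 = 1.
  The first convergent with p² − 24·q² = 1 gives the fundamental solution (x₁, y₁) = (5, 1).
Step 2: Apply the recurrence (x_{n+1}, y_{n+1}) = (x₁x_n + 24y₁y_n, x₁y_n + y₁x_n) repeatedly.
  From (x_1, y_1) = (5, 1): x_2 = 5·5 + 24·1·1 = 49; y_2 = 5·1 + 1·5 = 10.
Step 3: Verify x_2² - 24·y_2² = 2401 - 2400 = 1 (should be 1). ✓

(x_1, y_1) = (5, 1); (x_2, y_2) = (49, 10).


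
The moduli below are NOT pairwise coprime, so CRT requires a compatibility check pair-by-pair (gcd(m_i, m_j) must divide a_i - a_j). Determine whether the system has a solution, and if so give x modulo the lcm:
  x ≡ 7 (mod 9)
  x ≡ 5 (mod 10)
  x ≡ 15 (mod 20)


Moduli 9, 10, 20 are not pairwise coprime, so CRT works modulo lcm(m_i) when all pairwise compatibility conditions hold.
Pairwise compatibility: gcd(m_i, m_j) must divide a_i - a_j for every pair.
Merge one congruence at a time:
  Start: x ≡ 7 (mod 9).
  Combine with x ≡ 5 (mod 10): gcd(9, 10) = 1; 5 - 7 = -2, which IS divisible by 1, so compatible.
    Write x = 7 + 9·t and substitute into x ≡ 5 (mod 10): 9·t ≡ 5 − 7 = -2 (mod 10).
    Reduce coefficients mod 10: 9·t ≡ 8 (mod 10).
    The inverse of 9 mod 10 is 9 (since 9·9 = 81 = 8·10 + 1), so t ≡ 9·8 = 72 ≡ 2 (mod 10).
    Then x = 7 + 9·2 = 25, valid modulo lcm(9, 10) = 90: x ≡ 25 (mod 90).
  Combine with x ≡ 15 (mod 20): gcd(90, 20) = 10; 15 - 25 = -10, which IS divisible by 10, so compatible.
    Write x = 25 + 90·t and substitute into x ≡ 15 (mod 20): 90·t ≡ 15 − 25 = -10 (mod 20).
    Divide the congruence (and modulus) by g = 10: 9·t ≡ -1 (mod 2).
    Reduce coefficients mod 2: 1·t ≡ 1 (mod 2).
    So t ≡ 1 (mod 2).
    Then x = 25 + 90·1 = 115, valid modulo lcm(90, 20) = 180: x ≡ 115 (mod 180).
Verify: 115 mod 9 = 7, 115 mod 10 = 5, 115 mod 20 = 15.

x ≡ 115 (mod 180).


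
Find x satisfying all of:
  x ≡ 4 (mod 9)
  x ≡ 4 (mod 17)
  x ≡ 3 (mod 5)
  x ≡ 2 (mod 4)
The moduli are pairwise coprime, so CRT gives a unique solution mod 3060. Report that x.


Product of moduli M = 9 · 17 · 5 · 4 = 3060.
Merge one congruence at a time:
  Start: x ≡ 4 (mod 9).
  Combine with x ≡ 4 (mod 17); new modulus lcm = 153.
    Write x = 4 + 9·t and substitute into x ≡ 4 (mod 17): 9·t ≡ 4 − 4 = 0 (mod 17).
    The inverse of 9 mod 17 is 2 (since 9·2 = 18 = 1·17 + 1), so t ≡ 2·0 = 0 ≡ 0 (mod 17).
    Then x = 4 + 9·0 = 4, valid modulo lcm(9, 17) = 153: x ≡ 4 (mod 153).
  Combine with x ≡ 3 (mod 5); new modulus lcm = 765.
    Write x = 4 + 153·t and substitute into x ≡ 3 (mod 5): 153·t ≡ 3 − 4 = -1 (mod 5).
    Reduce coefficients mod 5: 3·t ≡ 4 (mod 5).
    The inverse of 3 mod 5 is 2 (since 3·2 = 6 = 1·5 + 1), so t ≡ 2·4 = 8 ≡ 3 (mod 5).
    Then x = 4 + 153·3 = 463, valid modulo lcm(153, 5) = 765: x ≡ 463 (mod 765).
  Combine with x ≡ 2 (mod 4); new modulus lcm = 3060.
    Write x = 463 + 765·t and substitute into x ≡ 2 (mod 4): 765·t ≡ 2 − 463 = -461 (mod 4).
    Reduce coefficients mod 4: 1·t ≡ 3 (mod 4).
    So t ≡ 3 (mod 4).
    Then x = 463 + 765·3 = 2758, valid modulo lcm(765, 4) = 3060: x ≡ 2758 (mod 3060).
Verify against each original: 2758 mod 9 = 4, 2758 mod 17 = 4, 2758 mod 5 = 3, 2758 mod 4 = 2.

x ≡ 2758 (mod 3060).


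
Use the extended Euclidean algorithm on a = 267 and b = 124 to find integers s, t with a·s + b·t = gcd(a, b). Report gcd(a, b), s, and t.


Euclidean algorithm on (267, 124) — divide until remainder is 0:
  267 = 2 · 124 + 19
  124 = 6 · 19 + 10
  19 = 1 · 10 + 9
  10 = 1 · 9 + 1
  9 = 9 · 1 + 0
gcd(267, 124) = 1.
Track Bezout coefficients alongside the remainders: start with r₀ = 267 = a·1 + b·0 (s = 1, t = 0) and r₁ = 124 = a·0 + b·1 (s = 0, t = 1); each new remainder r_{k+1} = r_{k-1} − q_k·r_k inherits s_{k+1} = s_{k-1} − q_k·s_k, t_{k+1} = t_{k-1} − q_k·t_k, so r_k = a·s_k + b·t_k at every step:
  q = 2: r = 19, s = 1 − 2·0 = 1, t = 0 − 2·1 = -2  (check: 267·1 + 124·(-2) = 19)
  q = 6: r = 10, s = 0 − 6·1 = -6, t = 1 − 6·(-2) = 13  (check: 267·(-6) + 124·13 = 10)
  q = 1: r = 9, s = 1 − 1·(-6) = 7, t = -2 − 1·13 = -15  (check: 267·7 + 124·(-15) = 9)
  q = 1: r = 1, s = -6 − 1·7 = -13, t = 13 − 1·(-15) = 28  (check: 267·(-13) + 124·28 = 1)
The row with r = 1 (the gcd) gives the Bezout coefficients s = -13, t = 28.
Result: 267 · (-13) + 124 · (28) = 1.

gcd(267, 124) = 1; s = -13, t = 28 (check: 267·(-13) + 124·28 = 1).


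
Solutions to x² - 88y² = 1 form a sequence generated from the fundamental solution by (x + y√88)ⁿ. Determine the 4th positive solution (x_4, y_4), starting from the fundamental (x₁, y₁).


Step 1: Find the fundamental solution (x₁, y₁) of x² - 88y² = 1.
  Expand √88 as a continued fraction. a₀ = ⌊√88⌋ = 9; iterate m_{k+1} = d_k·a_k − m_k, d_{k+1} = (88 − m_{k+1}²)/d_k, a_{k+1} = ⌊(a₀ + m_{k+1})/d_{k+1}⌋ (starting m₀ = 0, d₀ = 1), with convergents p_k = a_k·p_{k-1} + p_{k-2}, q_k = a_k·q_{k-1} + q_{k-2} (p₋₁ = 1, q₋₁ = 0):
  k = 0: a₀ = 9; p₀/q₀ = 9/1; p₀² − 88·q₀² = 81 − 88 = -7.
  k = 1: m = 9, d = 7, a = ⌊(9 + 9)/7⌋ = 2; p/q = (2·9 + 1)/(2·1 + 0) = 19/2; p² − 88·q² = 361 − 352 = 9.
  k = 2: m = 5, d = 9, a = ⌊(9 + 5)/9⌋ = 1; p/q = (1·19 + 9)/(1·2 + 1) = 28/3; p² − 88·q² = 784 − 792 = -8.
  k = 3: m = 4, d = 8, a = ⌊(9 + 4)/8⌋ = 1; p/q = (1·28 + 19)/(1·3 + 2) = 47/5; p² − 88·q² = 2209 − 2200 = 9.
  k = 4: m = 4, d = 9, a = ⌊(9 + 4)/9⌋ = 1; p/q = (1·47 + 28)/(1·5 + 3) = 75/8; p² − 88·q² = 5625 − 5632 = -7.
  k = 5: m = 5, d = 7, a = ⌊(9 + 5)/7⌋ = 2; p/q = (2·75 + 47)/(2·8 + 5) = 197/21; p² − 88·q² = 38809 − 38808 = 1.
  The first convergent with p² − 88·q² = 1 gives the fundamental solution (x₁, y₁) = (197, 21).
Step 2: Apply the recurrence (x_{n+1}, y_{n+1}) = (x₁x_n + 88y₁y_n, x₁y_n + y₁x_n) repeatedly.
  From (x_1, y_1) = (197, 21): x_2 = 197·197 + 88·21·21 = 77617; y_2 = 197·21 + 21·197 = 8274.
  From (x_2, y_2) = (77617, 8274): x_3 = 197·77617 + 88·21·8274 = 30580901; y_3 = 197·8274 + 21·77617 = 3259935.
  From (x_3, y_3) = (30580901, 3259935): x_4 = 197·30580901 + 88·21·3259935 = 12048797377; y_4 = 197·3259935 + 21·30580901 = 1284406116.
Step 3: Verify x_4² - 88·y_4² = 145173518232002080129 - 145173518232002080128 = 1 (should be 1). ✓

(x_1, y_1) = (197, 21); (x_4, y_4) = (12048797377, 1284406116).


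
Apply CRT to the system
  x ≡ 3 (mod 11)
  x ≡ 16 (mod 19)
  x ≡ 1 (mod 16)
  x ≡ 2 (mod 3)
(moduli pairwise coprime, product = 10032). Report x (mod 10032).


Product of moduli M = 11 · 19 · 16 · 3 = 10032.
Merge one congruence at a time:
  Start: x ≡ 3 (mod 11).
  Combine with x ≡ 16 (mod 19); new modulus lcm = 209.
    Write x = 3 + 11·t and substitute into x ≡ 16 (mod 19): 11·t ≡ 16 − 3 = 13 (mod 19).
    The inverse of 11 mod 19 is 7 (since 11·7 = 77 = 4·19 + 1), so t ≡ 7·13 = 91 ≡ 15 (mod 19).
    Then x = 3 + 11·15 = 168, valid modulo lcm(11, 19) = 209: x ≡ 168 (mod 209).
  Combine with x ≡ 1 (mod 16); new modulus lcm = 3344.
    Write x = 168 + 209·t and substitute into x ≡ 1 (mod 16): 209·t ≡ 1 − 168 = -167 (mod 16).
    Reduce coefficients mod 16: 1·t ≡ 9 (mod 16).
    So t ≡ 9 (mod 16).
    Then x = 168 + 209·9 = 2049, valid modulo lcm(209, 16) = 3344: x ≡ 2049 (mod 3344).
  Combine with x ≡ 2 (mod 3); new modulus lcm = 10032.
    Write x = 2049 + 3344·t and substitute into x ≡ 2 (mod 3): 3344·t ≡ 2 − 2049 = -2047 (mod 3).
    Reduce coefficients mod 3: 2·t ≡ 2 (mod 3).
    The inverse of 2 mod 3 is 2 (since 2·2 = 4 = 1·3 + 1), so t ≡ 2·2 = 4 ≡ 1 (mod 3).
    Then x = 2049 + 3344·1 = 5393, valid modulo lcm(3344, 3) = 10032: x ≡ 5393 (mod 10032).
Verify against each original: 5393 mod 11 = 3, 5393 mod 19 = 16, 5393 mod 16 = 1, 5393 mod 3 = 2.

x ≡ 5393 (mod 10032).


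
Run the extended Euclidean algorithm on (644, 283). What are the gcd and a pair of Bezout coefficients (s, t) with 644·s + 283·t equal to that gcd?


Euclidean algorithm on (644, 283) — divide until remainder is 0:
  644 = 2 · 283 + 78
  283 = 3 · 78 + 49
  78 = 1 · 49 + 29
  49 = 1 · 29 + 20
  29 = 1 · 20 + 9
  20 = 2 · 9 + 2
  9 = 4 · 2 + 1
  2 = 2 · 1 + 0
gcd(644, 283) = 1.
Track Bezout coefficients alongside the remainders: start with r₀ = 644 = a·1 + b·0 (s = 1, t = 0) and r₁ = 283 = a·0 + b·1 (s = 0, t = 1); each new remainder r_{k+1} = r_{k-1} − q_k·r_k inherits s_{k+1} = s_{k-1} − q_k·s_k, t_{k+1} = t_{k-1} − q_k·t_k, so r_k = a·s_k + b·t_k at every step:
  q = 2: r = 78, s = 1 − 2·0 = 1, t = 0 − 2·1 = -2  (check: 644·1 + 283·(-2) = 78)
  q = 3: r = 49, s = 0 − 3·1 = -3, t = 1 − 3·(-2) = 7  (check: 644·(-3) + 283·7 = 49)
  q = 1: r = 29, s = 1 − 1·(-3) = 4, t = -2 − 1·7 = -9  (check: 644·4 + 283·(-9) = 29)
  q = 1: r = 20, s = -3 − 1·4 = -7, t = 7 − 1·(-9) = 16  (check: 644·(-7) + 283·16 = 20)
  q = 1: r = 9, s = 4 − 1·(-7) = 11, t = -9 − 1·16 = -25  (check: 644·11 + 283·(-25) = 9)
  q = 2: r = 2, s = -7 − 2·11 = -29, t = 16 − 2·(-25) = 66  (check: 644·(-29) + 283·66 = 2)
  q = 4: r = 1, s = 11 − 4·(-29) = 127, t = -25 − 4·66 = -289  (check: 644·127 + 283·(-289) = 1)
The row with r = 1 (the gcd) gives the Bezout coefficients s = 127, t = -289.
Result: 644 · (127) + 283 · (-289) = 1.

gcd(644, 283) = 1; s = 127, t = -289 (check: 644·127 + 283·(-289) = 1).


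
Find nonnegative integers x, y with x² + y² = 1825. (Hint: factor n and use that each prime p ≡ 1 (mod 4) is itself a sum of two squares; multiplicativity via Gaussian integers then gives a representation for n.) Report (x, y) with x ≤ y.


Step 1: Factor n = 1825 = 5^2 · 73.
Step 2: Check the mod-4 condition on each prime factor: 5 ≡ 1 (mod 4), exponent 2; 73 ≡ 1 (mod 4), exponent 1.
All primes ≡ 3 (mod 4) appear to even exponent (or don't appear), so by the two-squares theorem n IS expressible as a sum of two squares.
Step 3: Build a representation. Here n = 5 · 5 · 73 is a product of primes ≡ 1 (mod 4). Each prime p ≡ 1 (mod 4) is itself a sum of two squares; find a² by testing p − a² for a perfect square:
  5: 5 − 1² = 4 = 2² ⇒ 5 = 1² + 2².
  73: 73 − 1² = 72, 73 − 2² = 69, 73 − 3² = 64 = 8² ⇒ 73 = 3² + 8².
  Combine using the Brahmagupta–Fibonacci identity (a² + b²)(c² + d²) = (ac − bd)² + (ad + bc)² = (ac + bd)² + (ad − bc)²:
  5 · 5 = 25: from (1² + 2²)(1² + 2²), take (1·1 − 2·2, 1·2 + 2·1) = (1 − 4, 2 + 2) = (-3, 4); dropping signs (only squares matter) gives (3, 4); check 3² + 4² = 9 + 16 = 25 ✓.
  25 · 73 = 1825: from (3² + 4²)(3² + 8²), take (3·3 − 4·8, 3·8 + 4·3) = (9 − 32, 24 + 12) = (-23, 36); dropping signs (only squares matter) gives (23, 36); check 23² + 36² = 529 + 1296 = 1825 ✓.
Step 4: Order so x ≤ y and verify: 23² + 36² = 529 + 1296 = 1825 = n. ✓

n = 1825 = 23² + 36² (one valid representation with x ≤ y).


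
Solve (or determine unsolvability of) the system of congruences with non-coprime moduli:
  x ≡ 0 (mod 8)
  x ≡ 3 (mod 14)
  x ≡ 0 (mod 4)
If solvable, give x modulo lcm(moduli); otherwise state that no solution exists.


Moduli 8, 14, 4 are not pairwise coprime, so CRT works modulo lcm(m_i) when all pairwise compatibility conditions hold.
Pairwise compatibility: gcd(m_i, m_j) must divide a_i - a_j for every pair.
Merge one congruence at a time:
  Start: x ≡ 0 (mod 8).
  Combine with x ≡ 3 (mod 14): gcd(8, 14) = 2, and 3 - 0 = 3 is NOT divisible by 2.
    ⇒ system is inconsistent (no integer solution).

No solution (the system is inconsistent).


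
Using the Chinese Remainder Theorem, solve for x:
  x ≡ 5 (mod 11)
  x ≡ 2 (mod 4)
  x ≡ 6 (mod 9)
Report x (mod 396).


Moduli 11, 4, 9 are pairwise coprime; by CRT there is a unique solution modulo M = 11 · 4 · 9 = 396.
Solve pairwise, accumulating the modulus:
  Start with x ≡ 5 (mod 11).
  Combine with x ≡ 2 (mod 4): since gcd(11, 4) = 1, we get a unique residue mod 44.
    Write x = 5 + 11·t and substitute into x ≡ 2 (mod 4): 11·t ≡ 2 − 5 = -3 (mod 4).
    Reduce coefficients mod 4: 3·t ≡ 1 (mod 4).
    The inverse of 3 mod 4 is 3 (since 3·3 = 9 = 2·4 + 1), so t ≡ 3·1 = 3 ≡ 3 (mod 4).
    Then x = 5 + 11·3 = 38, valid modulo lcm(11, 4) = 44: x ≡ 38 (mod 44).
  Combine with x ≡ 6 (mod 9): since gcd(44, 9) = 1, we get a unique residue mod 396.
    Write x = 38 + 44·t and substitute into x ≡ 6 (mod 9): 44·t ≡ 6 − 38 = -32 (mod 9).
    Reduce coefficients mod 9: 8·t ≡ 4 (mod 9).
    The inverse of 8 mod 9 is 8 (since 8·8 = 64 = 7·9 + 1), so t ≡ 8·4 = 32 ≡ 5 (mod 9).
    Then x = 38 + 44·5 = 258, valid modulo lcm(44, 9) = 396: x ≡ 258 (mod 396).
Verify: 258 mod 11 = 5 ✓, 258 mod 4 = 2 ✓, 258 mod 9 = 6 ✓.

x ≡ 258 (mod 396).


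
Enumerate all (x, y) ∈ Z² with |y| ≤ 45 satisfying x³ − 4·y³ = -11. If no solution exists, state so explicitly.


The equation is x³ - 4y³ = -11. For fixed y, x³ = 4·y³ − 11, so a solution requires the RHS to be a perfect cube.
Strategy: iterate y from -45 to 45, compute RHS = 4·y³ − 11, and check whether it is a (positive or negative) perfect cube.
Check small values of y:
  y = 0: RHS = -11 is not a perfect cube.
  y = 1: RHS = -7 is not a perfect cube.
  y = -1: RHS = -15 is not a perfect cube.
  y = 2: RHS = 21 is not a perfect cube.
  y = -2: RHS = -43 is not a perfect cube.
  y = 3: RHS = 97 is not a perfect cube.
  y = -3: RHS = -119 is not a perfect cube.
Continuing the search up to |y| = 45 finds no solutions either.
No (x, y) in the scanned range satisfies the equation.

No integer solutions with |y| ≤ 45.


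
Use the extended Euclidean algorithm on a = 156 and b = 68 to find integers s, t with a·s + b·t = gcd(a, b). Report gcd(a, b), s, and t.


Euclidean algorithm on (156, 68) — divide until remainder is 0:
  156 = 2 · 68 + 20
  68 = 3 · 20 + 8
  20 = 2 · 8 + 4
  8 = 2 · 4 + 0
gcd(156, 68) = 4.
Track Bezout coefficients alongside the remainders: start with r₀ = 156 = a·1 + b·0 (s = 1, t = 0) and r₁ = 68 = a·0 + b·1 (s = 0, t = 1); each new remainder r_{k+1} = r_{k-1} − q_k·r_k inherits s_{k+1} = s_{k-1} − q_k·s_k, t_{k+1} = t_{k-1} − q_k·t_k, so r_k = a·s_k + b·t_k at every step:
  q = 2: r = 20, s = 1 − 2·0 = 1, t = 0 − 2·1 = -2  (check: 156·1 + 68·(-2) = 20)
  q = 3: r = 8, s = 0 − 3·1 = -3, t = 1 − 3·(-2) = 7  (check: 156·(-3) + 68·7 = 8)
  q = 2: r = 4, s = 1 − 2·(-3) = 7, t = -2 − 2·7 = -16  (check: 156·7 + 68·(-16) = 4)
The row with r = 4 (the gcd) gives the Bezout coefficients s = 7, t = -16.
Result: 156 · (7) + 68 · (-16) = 4.

gcd(156, 68) = 4; s = 7, t = -16 (check: 156·7 + 68·(-16) = 4).


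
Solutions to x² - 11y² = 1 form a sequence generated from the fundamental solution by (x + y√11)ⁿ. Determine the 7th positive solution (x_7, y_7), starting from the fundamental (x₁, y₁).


Step 1: Find the fundamental solution (x₁, y₁) of x² - 11y² = 1.
  Expand √11 as a continued fraction. a₀ = ⌊√11⌋ = 3; iterate m_{k+1} = d_k·a_k − m_k, d_{k+1} = (11 − m_{k+1}²)/d_k, a_{k+1} = ⌊(a₀ + m_{k+1})/d_{k+1}⌋ (starting m₀ = 0, d₀ = 1), with convergents p_k = a_k·p_{k-1} + p_{k-2}, q_k = a_k·q_{k-1} + q_{k-2} (p₋₁ = 1, q₋₁ = 0):
  k = 0: a₀ = 3; p₀/q₀ = 3/1; p₀² − 11·q₀² = 9 − 11 = -2.
  k = 1: m = 3, d = 2, a = ⌊(3 + 3)/2⌋ = 3; p/q = (3·3 + 1)/(3·1 + 0) = 10/3; p² − 11·q² = 100 − 99 = 1.
  The first convergent with p² − 11·q² = 1 gives the fundamental solution (x₁, y₁) = (10, 3).
Step 2: Apply the recurrence (x_{n+1}, y_{n+1}) = (x₁x_n + 11y₁y_n, x₁y_n + y₁x_n) repeatedly.
  From (x_1, y_1) = (10, 3): x_2 = 10·10 + 11·3·3 = 199; y_2 = 10·3 + 3·10 = 60.
  From (x_2, y_2) = (199, 60): x_3 = 10·199 + 11·3·60 = 3970; y_3 = 10·60 + 3·199 = 1197.
  From (x_3, y_3) = (3970, 1197): x_4 = 10·3970 + 11·3·1197 = 79201; y_4 = 10·1197 + 3·3970 = 23880.
  From (x_4, y_4) = (79201, 23880): x_5 = 10·79201 + 11·3·23880 = 1580050; y_5 = 10·23880 + 3·79201 = 476403.
  From (x_5, y_5) = (1580050, 476403): x_6 = 10·1580050 + 11·3·476403 = 31521799; y_6 = 10·476403 + 3·1580050 = 9504180.
  From (x_6, y_6) = (31521799, 9504180): x_7 = 10·31521799 + 11·3·9504180 = 628855930; y_7 = 10·9504180 + 3·31521799 = 189607197.
Step 3: Verify x_7² - 11·y_7² = 395459780696164900 - 395459780696164899 = 1 (should be 1). ✓

(x_1, y_1) = (10, 3); (x_7, y_7) = (628855930, 189607197).


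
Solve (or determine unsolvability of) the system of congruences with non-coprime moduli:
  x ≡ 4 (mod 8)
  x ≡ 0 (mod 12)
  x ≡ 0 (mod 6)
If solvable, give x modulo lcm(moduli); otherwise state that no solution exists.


Moduli 8, 12, 6 are not pairwise coprime, so CRT works modulo lcm(m_i) when all pairwise compatibility conditions hold.
Pairwise compatibility: gcd(m_i, m_j) must divide a_i - a_j for every pair.
Merge one congruence at a time:
  Start: x ≡ 4 (mod 8).
  Combine with x ≡ 0 (mod 12): gcd(8, 12) = 4; 0 - 4 = -4, which IS divisible by 4, so compatible.
    Write x = 4 + 8·t and substitute into x ≡ 0 (mod 12): 8·t ≡ 0 − 4 = -4 (mod 12).
    Divide the congruence (and modulus) by g = 4: 2·t ≡ -1 (mod 3).
    Reduce coefficients mod 3: 2·t ≡ 2 (mod 3).
    The inverse of 2 mod 3 is 2 (since 2·2 = 4 = 1·3 + 1), so t ≡ 2·2 = 4 ≡ 1 (mod 3).
    Then x = 4 + 8·1 = 12, valid modulo lcm(8, 12) = 24: x ≡ 12 (mod 24).
  Combine with x ≡ 0 (mod 6): gcd(24, 6) = 6; 0 - 12 = -12, which IS divisible by 6, so compatible.
    Write x = 12 + 24·t and substitute into x ≡ 0 (mod 6): 24·t ≡ 0 − 12 = -12 (mod 6).
    Divide the congruence (and modulus) by g = 6: 4·t ≡ -2 (mod 1).
    Modulo 1 every t works; take t = 0.
    Then x = 12 + 24·0 = 12, valid modulo lcm(24, 6) = 24: x ≡ 12 (mod 24).
Verify: 12 mod 8 = 4, 12 mod 12 = 0, 12 mod 6 = 0.

x ≡ 12 (mod 24).


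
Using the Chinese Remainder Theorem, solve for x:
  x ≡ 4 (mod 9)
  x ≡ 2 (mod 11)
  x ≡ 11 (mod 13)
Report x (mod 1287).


Moduli 9, 11, 13 are pairwise coprime; by CRT there is a unique solution modulo M = 9 · 11 · 13 = 1287.
Solve pairwise, accumulating the modulus:
  Start with x ≡ 4 (mod 9).
  Combine with x ≡ 2 (mod 11): since gcd(9, 11) = 1, we get a unique residue mod 99.
    Write x = 4 + 9·t and substitute into x ≡ 2 (mod 11): 9·t ≡ 2 − 4 = -2 (mod 11).
    Reduce coefficients mod 11: 9·t ≡ 9 (mod 11).
    The inverse of 9 mod 11 is 5 (since 9·5 = 45 = 4·11 + 1), so t ≡ 5·9 = 45 ≡ 1 (mod 11).
    Then x = 4 + 9·1 = 13, valid modulo lcm(9, 11) = 99: x ≡ 13 (mod 99).
  Combine with x ≡ 11 (mod 13): since gcd(99, 13) = 1, we get a unique residue mod 1287.
    Write x = 13 + 99·t and substitute into x ≡ 11 (mod 13): 99·t ≡ 11 − 13 = -2 (mod 13).
    Reduce coefficients mod 13: 8·t ≡ 11 (mod 13).
    The inverse of 8 mod 13 is 5 (since 8·5 = 40 = 3·13 + 1), so t ≡ 5·11 = 55 ≡ 3 (mod 13).
    Then x = 13 + 99·3 = 310, valid modulo lcm(99, 13) = 1287: x ≡ 310 (mod 1287).
Verify: 310 mod 9 = 4 ✓, 310 mod 11 = 2 ✓, 310 mod 13 = 11 ✓.

x ≡ 310 (mod 1287).


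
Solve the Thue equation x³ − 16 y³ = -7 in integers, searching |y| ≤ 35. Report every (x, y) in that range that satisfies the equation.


The equation is x³ - 16y³ = -7. For fixed y, x³ = 16·y³ − 7, so a solution requires the RHS to be a perfect cube.
Strategy: iterate y from -35 to 35, compute RHS = 16·y³ − 7, and check whether it is a (positive or negative) perfect cube.
Check small values of y:
  y = 0: RHS = -7 is not a perfect cube.
  y = 1: RHS = 9 is not a perfect cube.
  y = -1: RHS = -23 is not a perfect cube.
  y = 2: RHS = 121 is not a perfect cube.
  y = -2: RHS = -135 is not a perfect cube.
  y = 3: RHS = 425 is not a perfect cube.
  y = -3: RHS = -439 is not a perfect cube.
Continuing the search up to |y| = 35 finds no solutions either.
No (x, y) in the scanned range satisfies the equation.

No integer solutions with |y| ≤ 35.


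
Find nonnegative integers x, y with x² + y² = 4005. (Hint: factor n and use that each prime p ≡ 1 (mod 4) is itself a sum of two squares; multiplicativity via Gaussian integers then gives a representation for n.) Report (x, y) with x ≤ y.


Step 1: Factor n = 4005 = 3^2 · 5 · 89.
Step 2: Check the mod-4 condition on each prime factor: 3 ≡ 3 (mod 4), exponent 2 (must be even); 5 ≡ 1 (mod 4), exponent 1; 89 ≡ 1 (mod 4), exponent 1.
All primes ≡ 3 (mod 4) appear to even exponent (or don't appear), so by the two-squares theorem n IS expressible as a sum of two squares.
Step 3: Build a representation. Group n = k² · m with k = 3 and m = 5 · 89 = 445 (a product of primes ≡ 1 (mod 4)); a representation of m scales to one of n via (k·x)² + (k·y)² = k²(x² + y²). Each prime p ≡ 1 (mod 4) is itself a sum of two squares; find a² by testing p − a² for a perfect square:
  5: 5 − 1² = 4 = 2² ⇒ 5 = 1² + 2².
  89: 89 − 1² = 88, 89 − 2² = 85, 89 − 3² = 80, 89 − 4² = 73, 89 − 5² = 64 = 8² ⇒ 89 = 5² + 8².
  Combine using the Brahmagupta–Fibonacci identity (a² + b²)(c² + d²) = (ac − bd)² + (ad + bc)² = (ac + bd)² + (ad − bc)²:
  5 · 89 = 445: from (1² + 2²)(5² + 8²), take (1·5 − 2·8, 1·8 + 2·5) = (5 − 16, 8 + 10) = (-11, 18); dropping signs (only squares matter) gives (11, 18); check 11² + 18² = 121 + 324 = 445 ✓.
  Scale by k = 3: (3·11, 3·18) = (33, 54).
Step 4: Order so x ≤ y and verify: 33² + 54² = 1089 + 2916 = 4005 = n. ✓

n = 4005 = 33² + 54² (one valid representation with x ≤ y).
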